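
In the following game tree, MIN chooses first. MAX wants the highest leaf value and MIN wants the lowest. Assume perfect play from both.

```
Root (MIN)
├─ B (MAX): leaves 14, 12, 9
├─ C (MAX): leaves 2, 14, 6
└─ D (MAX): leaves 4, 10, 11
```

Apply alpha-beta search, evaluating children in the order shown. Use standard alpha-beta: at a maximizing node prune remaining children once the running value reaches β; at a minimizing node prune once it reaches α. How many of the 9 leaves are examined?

B [α=-∞,β=+∞]: v=14
C [α=-∞,β=14]: v=14 after child 2 ≥ β → β-cutoff, skip 1
D [α=-∞,β=14]: v=11
Root [α=-∞,β=+∞]: v=11
Leaves evaluated: 8 of 9.

8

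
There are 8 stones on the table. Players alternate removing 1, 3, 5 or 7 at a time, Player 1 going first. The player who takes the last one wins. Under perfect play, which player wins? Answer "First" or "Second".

Second

Positions where the player to move wins (W) vs loses (L):
i:   0  1  2  3  4  5  6  7  8
     L  W  L  W  L  W  L  W  L
Position 8 is L, so the second player wins.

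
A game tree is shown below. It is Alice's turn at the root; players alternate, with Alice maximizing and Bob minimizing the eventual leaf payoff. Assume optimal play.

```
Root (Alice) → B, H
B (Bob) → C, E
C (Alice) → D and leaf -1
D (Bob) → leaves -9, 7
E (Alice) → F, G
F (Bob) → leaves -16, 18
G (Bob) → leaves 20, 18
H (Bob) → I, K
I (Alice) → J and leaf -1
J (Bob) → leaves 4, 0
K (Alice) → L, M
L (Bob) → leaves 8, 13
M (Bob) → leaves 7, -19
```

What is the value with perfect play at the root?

D (Bob): min(-9, 7) = -9
C (Alice): max(-9, -1) = -1
F (Bob): min(-16, 18) = -16
G (Bob): min(20, 18) = 18
E (Alice): max(-16, 18) = 18
B (Bob): min(-1, 18) = -1
J (Bob): min(4, 0) = 0
I (Alice): max(0, -1) = 0
L (Bob): min(8, 13) = 8
M (Bob): min(7, -19) = -19
K (Alice): max(8, -19) = 8
H (Bob): min(0, 8) = 0
Root (Alice): max(-1, 0) = 0

0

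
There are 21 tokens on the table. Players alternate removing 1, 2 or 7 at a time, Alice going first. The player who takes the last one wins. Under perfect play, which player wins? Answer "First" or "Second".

Second

W/L table (W = player to move can force a win):
i:   0  1  2  3  4  5  6  7  8  9 10 11 12 13 14 15 16 17 18 19 20 21
     L  W  W  L  W  W  L  W  W  L  W  W  L  W  W  L  W  W  L  W  W  L
Position 21 is L, so the second player wins.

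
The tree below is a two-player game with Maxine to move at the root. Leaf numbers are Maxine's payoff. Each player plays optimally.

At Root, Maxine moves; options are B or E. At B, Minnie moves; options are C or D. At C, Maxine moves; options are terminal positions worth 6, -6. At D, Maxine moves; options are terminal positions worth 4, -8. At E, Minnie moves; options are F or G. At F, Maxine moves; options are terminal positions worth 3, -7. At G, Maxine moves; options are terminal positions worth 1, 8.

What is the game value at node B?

4

C: max(6, -6) = 6
D: max(4, -8) = 4
B: min(6, 4) = 4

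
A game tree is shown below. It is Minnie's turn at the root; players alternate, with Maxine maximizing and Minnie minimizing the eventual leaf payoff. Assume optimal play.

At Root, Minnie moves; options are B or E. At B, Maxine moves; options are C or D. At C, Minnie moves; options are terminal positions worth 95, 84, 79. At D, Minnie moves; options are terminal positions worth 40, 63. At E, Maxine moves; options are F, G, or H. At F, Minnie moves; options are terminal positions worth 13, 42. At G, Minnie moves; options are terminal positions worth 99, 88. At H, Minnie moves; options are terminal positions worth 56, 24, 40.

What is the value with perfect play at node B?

C: min(95, 84, 79) = 79
D: min(40, 63) = 40
B: max(79, 40) = 79

79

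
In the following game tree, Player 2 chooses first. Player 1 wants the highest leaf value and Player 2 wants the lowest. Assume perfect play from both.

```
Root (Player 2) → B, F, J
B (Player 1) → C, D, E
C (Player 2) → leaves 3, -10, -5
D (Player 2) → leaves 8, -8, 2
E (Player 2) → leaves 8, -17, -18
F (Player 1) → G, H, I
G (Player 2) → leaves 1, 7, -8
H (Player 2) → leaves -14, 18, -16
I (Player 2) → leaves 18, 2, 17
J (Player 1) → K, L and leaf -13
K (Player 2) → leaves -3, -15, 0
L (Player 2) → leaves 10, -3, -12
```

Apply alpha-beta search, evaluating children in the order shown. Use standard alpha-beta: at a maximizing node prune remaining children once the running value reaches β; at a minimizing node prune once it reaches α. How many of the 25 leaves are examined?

C [α=-∞,β=+∞]: v=-10
D [α=-10,β=+∞]: v=-8
E [α=-8,β=+∞]: v=-17 after child 2 ≤ α → α-cutoff, skip 1
B [α=-∞,β=+∞]: v=-8
G [α=-∞,β=-8]: v=-8
F [α=-∞,β=-8]: v=-8 after child 1 ≥ β → β-cutoff, skip 2
K [α=-∞,β=-8]: v=-15
L [α=-15,β=-8]: v=-12
J [α=-∞,β=-8]: v=-12
Root [α=-∞,β=+∞]: v=-12
Leaves evaluated: 18 of 25.

18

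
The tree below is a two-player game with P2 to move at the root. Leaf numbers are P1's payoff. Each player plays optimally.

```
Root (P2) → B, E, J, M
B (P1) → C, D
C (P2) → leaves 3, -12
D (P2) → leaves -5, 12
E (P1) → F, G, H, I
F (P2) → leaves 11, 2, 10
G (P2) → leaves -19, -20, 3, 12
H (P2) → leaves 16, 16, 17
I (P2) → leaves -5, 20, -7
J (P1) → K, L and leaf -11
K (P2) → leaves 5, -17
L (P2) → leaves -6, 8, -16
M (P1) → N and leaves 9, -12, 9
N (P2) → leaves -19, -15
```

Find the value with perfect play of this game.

-11

C (P2): min(3, -12) = -12
D (P2): min(-5, 12) = -5
B (P1): max(-12, -5) = -5
F (P2): min(11, 2, 10) = 2
G (P2): min(-19, -20, 3, 12) = -20
H (P2): min(16, 16, 17) = 16
I (P2): min(-5, 20, -7) = -7
E (P1): max(2, -20, 16, -7) = 16
K (P2): min(5, -17) = -17
L (P2): min(-6, 8, -16) = -16
J (P1): max(-17, -16, -11) = -11
N (P2): min(-19, -15) = -19
M (P1): max(-19, 9, -12, 9) = 9
Root (P2): min(-5, 16, -11, 9) = -11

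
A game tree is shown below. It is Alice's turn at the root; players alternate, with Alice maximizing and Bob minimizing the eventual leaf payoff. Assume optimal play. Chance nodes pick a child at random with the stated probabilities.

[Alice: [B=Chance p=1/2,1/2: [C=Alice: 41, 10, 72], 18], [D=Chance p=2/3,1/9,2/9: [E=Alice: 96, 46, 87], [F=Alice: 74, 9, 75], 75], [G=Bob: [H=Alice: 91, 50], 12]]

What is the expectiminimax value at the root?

C (Alice): max(41, 10, 72) = 72
B (Chance): 1/2·72 + 1/2·18 = 45
E (Alice): max(96, 46, 87) = 96
F (Alice): max(74, 9, 75) = 75
D (Chance): 2/3·96 + 1/9·75 + 2/9·75 = 89
H (Alice): max(91, 50) = 91
G (Bob): min(91, 12) = 12
Root (Alice): max(45, 89, 12) = 89

89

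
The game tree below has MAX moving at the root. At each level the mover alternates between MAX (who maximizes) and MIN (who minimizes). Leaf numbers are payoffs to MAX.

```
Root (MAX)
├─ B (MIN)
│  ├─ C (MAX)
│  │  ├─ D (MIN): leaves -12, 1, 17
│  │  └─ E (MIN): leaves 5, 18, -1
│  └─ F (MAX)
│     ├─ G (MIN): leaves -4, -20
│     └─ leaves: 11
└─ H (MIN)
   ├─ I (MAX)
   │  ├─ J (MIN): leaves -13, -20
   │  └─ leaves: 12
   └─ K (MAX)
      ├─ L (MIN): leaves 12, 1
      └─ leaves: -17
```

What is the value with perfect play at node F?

11

G: min(-4, -20) = -20
F: max(-20, 11) = 11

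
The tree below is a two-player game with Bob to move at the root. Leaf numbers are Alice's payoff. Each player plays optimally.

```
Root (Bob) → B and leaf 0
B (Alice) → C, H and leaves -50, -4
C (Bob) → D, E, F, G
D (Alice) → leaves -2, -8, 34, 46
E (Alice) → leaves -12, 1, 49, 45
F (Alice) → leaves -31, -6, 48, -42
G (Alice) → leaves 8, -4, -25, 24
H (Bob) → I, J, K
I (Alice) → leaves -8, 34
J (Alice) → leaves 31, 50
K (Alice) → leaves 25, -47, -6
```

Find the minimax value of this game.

0

D (Alice): max(-2, -8, 34, 46) = 46
E (Alice): max(-12, 1, 49, 45) = 49
F (Alice): max(-31, -6, 48, -42) = 48
G (Alice): max(8, -4, -25, 24) = 24
C (Bob): min(46, 49, 48, 24) = 24
I (Alice): max(-8, 34) = 34
J (Alice): max(31, 50) = 50
K (Alice): max(25, -47, -6) = 25
H (Bob): min(34, 50, 25) = 25
B (Alice): max(24, 25, -50, -4) = 25
Root (Bob): min(25, 0) = 0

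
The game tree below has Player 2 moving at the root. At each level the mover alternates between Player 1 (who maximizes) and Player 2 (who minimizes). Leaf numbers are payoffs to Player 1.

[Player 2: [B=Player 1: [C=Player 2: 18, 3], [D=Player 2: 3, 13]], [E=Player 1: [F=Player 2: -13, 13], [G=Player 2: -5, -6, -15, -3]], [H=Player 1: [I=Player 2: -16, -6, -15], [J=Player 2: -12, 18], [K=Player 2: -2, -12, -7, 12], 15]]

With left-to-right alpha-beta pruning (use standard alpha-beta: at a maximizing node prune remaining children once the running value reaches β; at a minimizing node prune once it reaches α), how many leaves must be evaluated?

13

C [α=-∞,β=+∞]: v=3
D [α=3,β=+∞]: v=3 after child 1 ≤ α → α-cutoff, skip 1
B [α=-∞,β=+∞]: v=3
F [α=-∞,β=3]: v=-13
G [α=-13,β=3]: v=-15 after child 3 ≤ α → α-cutoff, skip 1
E [α=-∞,β=3]: v=-13
I [α=-∞,β=-13]: v=-16
J [α=-16,β=-13]: v=-12
H [α=-∞,β=-13]: v=-12 after child 2 ≥ β → β-cutoff, skip 2
Root [α=-∞,β=+∞]: v=-13
Leaves evaluated: 13 of 20.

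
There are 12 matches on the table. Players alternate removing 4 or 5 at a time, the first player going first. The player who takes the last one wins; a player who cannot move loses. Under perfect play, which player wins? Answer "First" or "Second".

W/L table (W = player to move can force a win):
i:   0  1  2  3  4  5  6  7  8  9 10 11 12
     L  L  L  L  W  W  W  W  W  L  L  L  L
Position 12 is L, so the second player wins.

Second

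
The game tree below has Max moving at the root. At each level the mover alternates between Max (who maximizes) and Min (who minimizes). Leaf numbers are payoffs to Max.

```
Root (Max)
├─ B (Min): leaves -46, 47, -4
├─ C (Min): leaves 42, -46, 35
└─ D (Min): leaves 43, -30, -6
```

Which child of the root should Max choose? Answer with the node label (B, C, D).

B (Min): min(-46, 47, -4) = -46
C (Min): min(42, -46, 35) = -46
D (Min): min(43, -30, -6) = -30
Root (Max): max(-46, -46, -30) = -30
Max picks the child with the highest value: D (value -30).

D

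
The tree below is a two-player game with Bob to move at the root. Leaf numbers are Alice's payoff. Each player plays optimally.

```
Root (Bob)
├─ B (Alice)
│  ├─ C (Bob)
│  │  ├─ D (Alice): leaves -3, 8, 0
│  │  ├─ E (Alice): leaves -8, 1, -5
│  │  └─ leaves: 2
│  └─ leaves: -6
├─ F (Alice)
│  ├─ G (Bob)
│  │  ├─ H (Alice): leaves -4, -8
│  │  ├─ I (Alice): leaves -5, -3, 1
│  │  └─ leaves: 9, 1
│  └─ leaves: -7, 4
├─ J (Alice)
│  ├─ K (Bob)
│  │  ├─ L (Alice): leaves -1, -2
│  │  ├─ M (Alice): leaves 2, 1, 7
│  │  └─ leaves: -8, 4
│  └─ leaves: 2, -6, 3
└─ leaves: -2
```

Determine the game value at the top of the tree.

D (Alice): max(-3, 8, 0) = 8
E (Alice): max(-8, 1, -5) = 1
C (Bob): min(8, 1, 2) = 1
B (Alice): max(1, -6) = 1
H (Alice): max(-4, -8) = -4
I (Alice): max(-5, -3, 1) = 1
G (Bob): min(-4, 1, 9, 1) = -4
F (Alice): max(-4, -7, 4) = 4
L (Alice): max(-1, -2) = -1
M (Alice): max(2, 1, 7) = 7
K (Bob): min(-1, 7, -8, 4) = -8
J (Alice): max(-8, 2, -6, 3) = 3
Root (Bob): min(1, 4, 3, -2) = -2

-2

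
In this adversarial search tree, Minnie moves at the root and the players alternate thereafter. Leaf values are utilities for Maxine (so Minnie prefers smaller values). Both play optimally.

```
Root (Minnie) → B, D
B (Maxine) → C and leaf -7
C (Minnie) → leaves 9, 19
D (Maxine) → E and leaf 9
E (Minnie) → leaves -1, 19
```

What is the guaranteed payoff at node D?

E: min(-1, 19) = -1
D: max(-1, 9) = 9

9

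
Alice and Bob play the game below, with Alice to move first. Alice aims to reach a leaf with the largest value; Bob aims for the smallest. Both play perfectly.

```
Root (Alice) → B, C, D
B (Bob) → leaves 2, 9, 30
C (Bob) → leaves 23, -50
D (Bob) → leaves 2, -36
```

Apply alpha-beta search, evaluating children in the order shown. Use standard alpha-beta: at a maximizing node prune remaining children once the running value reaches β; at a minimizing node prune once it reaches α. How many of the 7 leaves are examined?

6

B [α=-∞,β=+∞]: v=2
C [α=2,β=+∞]: v=-50
D [α=2,β=+∞]: v=2 after child 1 ≤ α → α-cutoff, skip 1
Root [α=-∞,β=+∞]: v=2
Leaves evaluated: 6 of 7.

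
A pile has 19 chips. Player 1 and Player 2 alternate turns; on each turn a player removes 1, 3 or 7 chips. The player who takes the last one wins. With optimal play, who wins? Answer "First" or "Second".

W/L table (W = player to move can force a win):
i:   0  1  2  3  4  5  6  7  8  9 10 11 12 13 14 15 16 17 18 19
     L  W  L  W  L  W  L  W  L  W  L  W  L  W  L  W  L  W  L  W
Position 19 is W, so the first player wins.

First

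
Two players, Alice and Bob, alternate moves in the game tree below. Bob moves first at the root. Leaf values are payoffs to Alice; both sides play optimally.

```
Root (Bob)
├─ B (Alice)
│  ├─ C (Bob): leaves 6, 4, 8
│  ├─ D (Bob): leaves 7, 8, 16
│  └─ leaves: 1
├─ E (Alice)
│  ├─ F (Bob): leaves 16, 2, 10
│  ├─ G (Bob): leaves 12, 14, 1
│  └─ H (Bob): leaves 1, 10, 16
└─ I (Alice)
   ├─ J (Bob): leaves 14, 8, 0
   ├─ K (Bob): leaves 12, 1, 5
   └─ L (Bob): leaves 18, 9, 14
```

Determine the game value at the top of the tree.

2

C (Bob): min(6, 4, 8) = 4
D (Bob): min(7, 8, 16) = 7
B (Alice): max(4, 7, 1) = 7
F (Bob): min(16, 2, 10) = 2
G (Bob): min(12, 14, 1) = 1
H (Bob): min(1, 10, 16) = 1
E (Alice): max(2, 1, 1) = 2
J (Bob): min(14, 8, 0) = 0
K (Bob): min(12, 1, 5) = 1
L (Bob): min(18, 9, 14) = 9
I (Alice): max(0, 1, 9) = 9
Root (Bob): min(7, 2, 9) = 2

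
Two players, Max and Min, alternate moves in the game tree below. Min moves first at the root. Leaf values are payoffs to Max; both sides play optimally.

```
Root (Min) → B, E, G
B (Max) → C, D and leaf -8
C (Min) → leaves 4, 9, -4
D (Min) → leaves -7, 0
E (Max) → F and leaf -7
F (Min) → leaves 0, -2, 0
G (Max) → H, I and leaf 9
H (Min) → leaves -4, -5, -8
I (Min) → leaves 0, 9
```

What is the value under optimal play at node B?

C: min(4, 9, -4) = -4
D: min(-7, 0) = -7
B: max(-4, -7, -8) = -4

-4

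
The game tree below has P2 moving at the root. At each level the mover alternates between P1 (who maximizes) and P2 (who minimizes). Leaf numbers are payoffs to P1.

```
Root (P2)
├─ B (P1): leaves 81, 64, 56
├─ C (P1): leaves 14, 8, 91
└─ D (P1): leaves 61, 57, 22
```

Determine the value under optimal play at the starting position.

61

B (P1): max(81, 64, 56) = 81
C (P1): max(14, 8, 91) = 91
D (P1): max(61, 57, 22) = 61
Root (P2): min(81, 91, 61) = 61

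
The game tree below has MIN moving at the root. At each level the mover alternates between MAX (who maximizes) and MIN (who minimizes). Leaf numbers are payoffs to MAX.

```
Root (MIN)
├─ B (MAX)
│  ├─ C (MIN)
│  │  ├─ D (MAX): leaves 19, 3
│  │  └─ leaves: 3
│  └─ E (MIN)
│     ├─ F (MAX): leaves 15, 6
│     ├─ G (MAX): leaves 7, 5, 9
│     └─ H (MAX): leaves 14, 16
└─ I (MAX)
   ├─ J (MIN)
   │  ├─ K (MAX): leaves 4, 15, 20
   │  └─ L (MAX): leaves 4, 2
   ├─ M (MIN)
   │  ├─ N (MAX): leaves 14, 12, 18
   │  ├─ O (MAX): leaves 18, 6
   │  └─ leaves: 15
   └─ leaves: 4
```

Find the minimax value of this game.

9

D (MAX): max(19, 3) = 19
C (MIN): min(19, 3) = 3
F (MAX): max(15, 6) = 15
G (MAX): max(7, 5, 9) = 9
H (MAX): max(14, 16) = 16
E (MIN): min(15, 9, 16) = 9
B (MAX): max(3, 9) = 9
K (MAX): max(4, 15, 20) = 20
L (MAX): max(4, 2) = 4
J (MIN): min(20, 4) = 4
N (MAX): max(14, 12, 18) = 18
O (MAX): max(18, 6) = 18
M (MIN): min(18, 18, 15) = 15
I (MAX): max(4, 15, 4) = 15
Root (MIN): min(9, 15) = 9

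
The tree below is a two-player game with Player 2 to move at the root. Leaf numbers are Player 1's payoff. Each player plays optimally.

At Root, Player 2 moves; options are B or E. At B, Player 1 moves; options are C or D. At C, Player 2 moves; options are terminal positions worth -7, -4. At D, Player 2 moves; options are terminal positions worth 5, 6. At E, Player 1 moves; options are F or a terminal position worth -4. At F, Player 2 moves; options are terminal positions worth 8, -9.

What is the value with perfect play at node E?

F: min(8, -9) = -9
E: max(-9, -4) = -4

-4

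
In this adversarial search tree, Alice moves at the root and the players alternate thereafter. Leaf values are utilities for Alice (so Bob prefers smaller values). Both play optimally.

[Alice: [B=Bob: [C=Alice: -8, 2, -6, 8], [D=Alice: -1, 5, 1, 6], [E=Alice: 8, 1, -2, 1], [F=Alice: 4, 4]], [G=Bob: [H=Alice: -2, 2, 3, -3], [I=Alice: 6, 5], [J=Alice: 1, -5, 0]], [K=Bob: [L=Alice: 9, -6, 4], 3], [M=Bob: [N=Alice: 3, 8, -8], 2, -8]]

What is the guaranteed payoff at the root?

4

C (Alice): max(-8, 2, -6, 8) = 8
D (Alice): max(-1, 5, 1, 6) = 6
E (Alice): max(8, 1, -2, 1) = 8
F (Alice): max(4, 4) = 4
B (Bob): min(8, 6, 8, 4) = 4
H (Alice): max(-2, 2, 3, -3) = 3
I (Alice): max(6, 5) = 6
J (Alice): max(1, -5, 0) = 1
G (Bob): min(3, 6, 1) = 1
L (Alice): max(9, -6, 4) = 9
K (Bob): min(9, 3) = 3
N (Alice): max(3, 8, -8) = 8
M (Bob): min(8, 2, -8) = -8
Root (Alice): max(4, 1, 3, -8) = 4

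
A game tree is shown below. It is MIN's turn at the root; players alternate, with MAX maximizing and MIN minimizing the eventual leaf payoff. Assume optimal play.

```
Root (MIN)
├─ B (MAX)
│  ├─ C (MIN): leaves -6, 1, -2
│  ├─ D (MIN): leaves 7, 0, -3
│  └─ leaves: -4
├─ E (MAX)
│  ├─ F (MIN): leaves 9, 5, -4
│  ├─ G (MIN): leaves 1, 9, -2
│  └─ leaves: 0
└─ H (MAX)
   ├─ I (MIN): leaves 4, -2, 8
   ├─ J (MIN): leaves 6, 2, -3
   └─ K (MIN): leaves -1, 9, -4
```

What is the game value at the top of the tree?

-3

C (MIN): min(-6, 1, -2) = -6
D (MIN): min(7, 0, -3) = -3
B (MAX): max(-6, -3, -4) = -3
F (MIN): min(9, 5, -4) = -4
G (MIN): min(1, 9, -2) = -2
E (MAX): max(-4, -2, 0) = 0
I (MIN): min(4, -2, 8) = -2
J (MIN): min(6, 2, -3) = -3
K (MIN): min(-1, 9, -4) = -4
H (MAX): max(-2, -3, -4) = -2
Root (MIN): min(-3, 0, -2) = -3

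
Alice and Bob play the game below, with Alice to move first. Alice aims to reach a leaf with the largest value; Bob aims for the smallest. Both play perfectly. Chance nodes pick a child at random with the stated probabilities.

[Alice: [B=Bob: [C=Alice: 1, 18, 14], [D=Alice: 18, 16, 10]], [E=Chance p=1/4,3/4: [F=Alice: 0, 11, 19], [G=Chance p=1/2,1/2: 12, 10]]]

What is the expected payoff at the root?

18

C (Alice): max(1, 18, 14) = 18
D (Alice): max(18, 16, 10) = 18
B (Bob): min(18, 18) = 18
F (Alice): max(0, 11, 19) = 19
G (Chance): 1/2·12 + 1/2·10 = 11
E (Chance): 1/4·19 + 3/4·11 = 13
Root (Alice): max(18, 13) = 18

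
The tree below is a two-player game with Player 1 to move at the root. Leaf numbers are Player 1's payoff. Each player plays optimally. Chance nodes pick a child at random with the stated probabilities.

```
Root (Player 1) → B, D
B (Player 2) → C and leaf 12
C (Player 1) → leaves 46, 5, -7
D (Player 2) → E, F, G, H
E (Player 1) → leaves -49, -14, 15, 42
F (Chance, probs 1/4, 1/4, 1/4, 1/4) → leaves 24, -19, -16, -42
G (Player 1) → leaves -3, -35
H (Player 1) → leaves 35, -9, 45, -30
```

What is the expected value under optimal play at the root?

C (Player 1): max(46, 5, -7) = 46
B (Player 2): min(46, 12) = 12
E (Player 1): max(-49, -14, 15, 42) = 42
F (Chance): 1/4·24 + 1/4·-19 + 1/4·-16 + 1/4·-42 = -13.25
G (Player 1): max(-3, -35) = -3
H (Player 1): max(35, -9, 45, -30) = 45
D (Player 2): min(42, -13.25, -3, 45) = -13.25
Root (Player 1): max(12, -13.25) = 12

12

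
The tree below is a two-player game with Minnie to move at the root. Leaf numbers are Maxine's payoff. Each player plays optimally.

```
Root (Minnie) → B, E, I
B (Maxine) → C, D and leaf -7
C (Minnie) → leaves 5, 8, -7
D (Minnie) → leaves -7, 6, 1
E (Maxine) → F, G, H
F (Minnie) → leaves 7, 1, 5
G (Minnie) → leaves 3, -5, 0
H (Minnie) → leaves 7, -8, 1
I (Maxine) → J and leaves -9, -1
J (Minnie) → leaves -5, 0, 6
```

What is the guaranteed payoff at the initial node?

C (Minnie): min(5, 8, -7) = -7
D (Minnie): min(-7, 6, 1) = -7
B (Maxine): max(-7, -7, -7) = -7
F (Minnie): min(7, 1, 5) = 1
G (Minnie): min(3, -5, 0) = -5
H (Minnie): min(7, -8, 1) = -8
E (Maxine): max(1, -5, -8) = 1
J (Minnie): min(-5, 0, 6) = -5
I (Maxine): max(-5, -9, -1) = -1
Root (Minnie): min(-7, 1, -1) = -7

-7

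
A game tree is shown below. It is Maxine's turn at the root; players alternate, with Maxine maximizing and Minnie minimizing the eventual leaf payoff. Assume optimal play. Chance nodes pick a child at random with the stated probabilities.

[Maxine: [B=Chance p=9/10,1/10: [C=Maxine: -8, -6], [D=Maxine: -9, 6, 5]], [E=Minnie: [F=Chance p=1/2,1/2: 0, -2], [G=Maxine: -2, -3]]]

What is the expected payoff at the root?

C (Maxine): max(-8, -6) = -6
D (Maxine): max(-9, 6, 5) = 6
B (Chance): 9/10·-6 + 1/10·6 = -4.8
F (Chance): 1/2·0 + 1/2·-2 = -1
G (Maxine): max(-2, -3) = -2
E (Minnie): min(-1, -2) = -2
Root (Maxine): max(-4.8, -2) = -2

-2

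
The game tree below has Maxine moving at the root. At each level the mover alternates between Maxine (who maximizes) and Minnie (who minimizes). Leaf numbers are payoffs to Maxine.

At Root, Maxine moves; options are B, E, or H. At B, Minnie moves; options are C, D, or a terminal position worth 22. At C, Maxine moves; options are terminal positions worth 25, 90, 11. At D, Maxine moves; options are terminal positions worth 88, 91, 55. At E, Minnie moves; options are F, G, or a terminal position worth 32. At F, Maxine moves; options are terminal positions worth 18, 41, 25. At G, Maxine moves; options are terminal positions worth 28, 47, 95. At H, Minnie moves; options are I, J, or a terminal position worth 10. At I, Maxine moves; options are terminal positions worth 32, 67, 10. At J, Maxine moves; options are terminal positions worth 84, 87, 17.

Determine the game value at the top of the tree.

32

C (Maxine): max(25, 90, 11) = 90
D (Maxine): max(88, 91, 55) = 91
B (Minnie): min(90, 91, 22) = 22
F (Maxine): max(18, 41, 25) = 41
G (Maxine): max(28, 47, 95) = 95
E (Minnie): min(41, 95, 32) = 32
I (Maxine): max(32, 67, 10) = 67
J (Maxine): max(84, 87, 17) = 87
H (Minnie): min(67, 87, 10) = 10
Root (Maxine): max(22, 32, 10) = 32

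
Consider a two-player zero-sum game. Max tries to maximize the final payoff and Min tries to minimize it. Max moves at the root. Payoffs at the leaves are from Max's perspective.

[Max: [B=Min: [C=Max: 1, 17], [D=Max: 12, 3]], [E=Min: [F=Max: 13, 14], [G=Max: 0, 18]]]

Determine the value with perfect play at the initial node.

14

C (Max): max(1, 17) = 17
D (Max): max(12, 3) = 12
B (Min): min(17, 12) = 12
F (Max): max(13, 14) = 14
G (Max): max(0, 18) = 18
E (Min): min(14, 18) = 14
Root (Max): max(12, 14) = 14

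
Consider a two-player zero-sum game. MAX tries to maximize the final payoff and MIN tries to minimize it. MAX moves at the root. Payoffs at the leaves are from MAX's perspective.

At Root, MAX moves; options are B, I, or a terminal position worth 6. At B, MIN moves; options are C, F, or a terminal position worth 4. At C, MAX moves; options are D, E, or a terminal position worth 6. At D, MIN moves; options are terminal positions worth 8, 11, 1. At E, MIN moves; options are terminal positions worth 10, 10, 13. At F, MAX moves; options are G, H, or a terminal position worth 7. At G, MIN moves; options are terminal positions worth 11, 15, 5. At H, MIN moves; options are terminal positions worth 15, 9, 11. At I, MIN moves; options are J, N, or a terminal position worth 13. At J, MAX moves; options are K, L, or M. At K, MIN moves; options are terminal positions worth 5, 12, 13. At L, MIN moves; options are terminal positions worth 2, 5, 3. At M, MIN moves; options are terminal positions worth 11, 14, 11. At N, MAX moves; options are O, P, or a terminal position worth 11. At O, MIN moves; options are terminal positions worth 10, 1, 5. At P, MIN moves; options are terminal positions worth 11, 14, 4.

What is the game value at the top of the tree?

11

D (MIN): min(8, 11, 1) = 1
E (MIN): min(10, 10, 13) = 10
C (MAX): max(1, 10, 6) = 10
G (MIN): min(11, 15, 5) = 5
H (MIN): min(15, 9, 11) = 9
F (MAX): max(5, 9, 7) = 9
B (MIN): min(10, 9, 4) = 4
K (MIN): min(5, 12, 13) = 5
L (MIN): min(2, 5, 3) = 2
M (MIN): min(11, 14, 11) = 11
J (MAX): max(5, 2, 11) = 11
O (MIN): min(10, 1, 5) = 1
P (MIN): min(11, 14, 4) = 4
N (MAX): max(1, 4, 11) = 11
I (MIN): min(11, 11, 13) = 11
Root (MAX): max(4, 11, 6) = 11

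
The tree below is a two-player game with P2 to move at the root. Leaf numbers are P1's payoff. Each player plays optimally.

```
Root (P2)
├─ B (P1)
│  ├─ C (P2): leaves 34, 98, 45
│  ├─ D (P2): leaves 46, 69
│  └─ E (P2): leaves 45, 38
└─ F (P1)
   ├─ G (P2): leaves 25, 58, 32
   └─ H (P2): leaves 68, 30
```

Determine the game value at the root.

C (P2): min(34, 98, 45) = 34
D (P2): min(46, 69) = 46
E (P2): min(45, 38) = 38
B (P1): max(34, 46, 38) = 46
G (P2): min(25, 58, 32) = 25
H (P2): min(68, 30) = 30
F (P1): max(25, 30) = 30
Root (P2): min(46, 30) = 30

30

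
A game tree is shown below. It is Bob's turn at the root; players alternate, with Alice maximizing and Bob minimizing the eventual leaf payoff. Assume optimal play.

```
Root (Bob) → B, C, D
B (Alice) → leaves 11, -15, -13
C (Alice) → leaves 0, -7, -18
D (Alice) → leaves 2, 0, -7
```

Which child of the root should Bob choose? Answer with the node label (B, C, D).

C

B (Alice): max(11, -15, -13) = 11
C (Alice): max(0, -7, -18) = 0
D (Alice): max(2, 0, -7) = 2
Root (Bob): min(11, 0, 2) = 0
Bob picks the child with the lowest value: C (value 0).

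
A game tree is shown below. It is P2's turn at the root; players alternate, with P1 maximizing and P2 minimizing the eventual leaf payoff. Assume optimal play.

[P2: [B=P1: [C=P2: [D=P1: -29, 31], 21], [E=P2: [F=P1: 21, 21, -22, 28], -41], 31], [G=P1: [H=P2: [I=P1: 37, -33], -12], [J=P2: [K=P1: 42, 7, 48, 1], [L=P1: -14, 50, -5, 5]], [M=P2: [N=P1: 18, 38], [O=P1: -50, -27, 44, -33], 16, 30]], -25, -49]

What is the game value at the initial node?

-49

D (P1): max(-29, 31) = 31
C (P2): min(31, 21) = 21
F (P1): max(21, 21, -22, 28) = 28
E (P2): min(28, -41) = -41
B (P1): max(21, -41, 31) = 31
I (P1): max(37, -33) = 37
H (P2): min(37, -12) = -12
K (P1): max(42, 7, 48, 1) = 48
L (P1): max(-14, 50, -5, 5) = 50
J (P2): min(48, 50) = 48
N (P1): max(18, 38) = 38
O (P1): max(-50, -27, 44, -33) = 44
M (P2): min(38, 44, 16, 30) = 16
G (P1): max(-12, 48, 16) = 48
Root (P2): min(31, 48, -25, -49) = -49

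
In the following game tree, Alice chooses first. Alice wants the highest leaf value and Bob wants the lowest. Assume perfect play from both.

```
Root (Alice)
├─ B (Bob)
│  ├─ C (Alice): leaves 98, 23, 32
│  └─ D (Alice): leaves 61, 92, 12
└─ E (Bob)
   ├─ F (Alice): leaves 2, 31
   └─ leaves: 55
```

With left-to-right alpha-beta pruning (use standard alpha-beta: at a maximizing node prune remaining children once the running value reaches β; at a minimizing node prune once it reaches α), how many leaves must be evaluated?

8

C [α=-∞,β=+∞]: v=98
D [α=-∞,β=98]: v=92
B [α=-∞,β=+∞]: v=92
F [α=92,β=+∞]: v=31
E [α=92,β=+∞]: v=31 after child 1 ≤ α → α-cutoff, skip 1
Root [α=-∞,β=+∞]: v=92
Leaves evaluated: 8 of 9.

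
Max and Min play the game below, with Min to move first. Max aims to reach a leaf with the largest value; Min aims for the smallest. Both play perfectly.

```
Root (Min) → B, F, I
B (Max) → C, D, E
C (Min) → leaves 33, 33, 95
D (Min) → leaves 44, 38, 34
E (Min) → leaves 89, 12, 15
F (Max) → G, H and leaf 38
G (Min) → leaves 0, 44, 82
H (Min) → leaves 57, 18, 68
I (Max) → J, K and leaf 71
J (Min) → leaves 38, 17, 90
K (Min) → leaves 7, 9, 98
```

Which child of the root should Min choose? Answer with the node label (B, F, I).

C (Min): min(33, 33, 95) = 33
D (Min): min(44, 38, 34) = 34
E (Min): min(89, 12, 15) = 12
B (Max): max(33, 34, 12) = 34
G (Min): min(0, 44, 82) = 0
H (Min): min(57, 18, 68) = 18
F (Max): max(0, 18, 38) = 38
J (Min): min(38, 17, 90) = 17
K (Min): min(7, 9, 98) = 7
I (Max): max(17, 7, 71) = 71
Root (Min): min(34, 38, 71) = 34
Min picks the child with the lowest value: B (value 34).

B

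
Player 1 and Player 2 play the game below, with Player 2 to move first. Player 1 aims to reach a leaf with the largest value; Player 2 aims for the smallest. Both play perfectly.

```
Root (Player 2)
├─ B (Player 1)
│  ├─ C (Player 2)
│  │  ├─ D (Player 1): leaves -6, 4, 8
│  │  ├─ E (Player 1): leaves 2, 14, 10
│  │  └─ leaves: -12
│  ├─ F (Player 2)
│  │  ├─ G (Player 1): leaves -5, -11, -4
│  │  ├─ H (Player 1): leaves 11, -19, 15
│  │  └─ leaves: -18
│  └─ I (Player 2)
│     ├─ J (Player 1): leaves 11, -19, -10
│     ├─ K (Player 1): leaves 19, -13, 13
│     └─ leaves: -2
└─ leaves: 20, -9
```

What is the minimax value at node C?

-12

D: max(-6, 4, 8) = 8
E: max(2, 14, 10) = 14
C: min(8, 14, -12) = -12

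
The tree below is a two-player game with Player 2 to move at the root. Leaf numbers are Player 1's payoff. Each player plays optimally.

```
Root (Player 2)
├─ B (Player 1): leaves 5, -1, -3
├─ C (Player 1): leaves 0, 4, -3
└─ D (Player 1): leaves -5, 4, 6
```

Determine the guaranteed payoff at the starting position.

B (Player 1): max(5, -1, -3) = 5
C (Player 1): max(0, 4, -3) = 4
D (Player 1): max(-5, 4, 6) = 6
Root (Player 2): min(5, 4, 6) = 4

4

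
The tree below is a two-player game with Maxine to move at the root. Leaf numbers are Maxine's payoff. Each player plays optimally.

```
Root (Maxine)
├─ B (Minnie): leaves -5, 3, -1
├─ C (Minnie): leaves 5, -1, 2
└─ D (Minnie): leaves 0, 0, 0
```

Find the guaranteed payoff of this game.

B (Minnie): min(-5, 3, -1) = -5
C (Minnie): min(5, -1, 2) = -1
D (Minnie): min(0, 0, 0) = 0
Root (Maxine): max(-5, -1, 0) = 0

0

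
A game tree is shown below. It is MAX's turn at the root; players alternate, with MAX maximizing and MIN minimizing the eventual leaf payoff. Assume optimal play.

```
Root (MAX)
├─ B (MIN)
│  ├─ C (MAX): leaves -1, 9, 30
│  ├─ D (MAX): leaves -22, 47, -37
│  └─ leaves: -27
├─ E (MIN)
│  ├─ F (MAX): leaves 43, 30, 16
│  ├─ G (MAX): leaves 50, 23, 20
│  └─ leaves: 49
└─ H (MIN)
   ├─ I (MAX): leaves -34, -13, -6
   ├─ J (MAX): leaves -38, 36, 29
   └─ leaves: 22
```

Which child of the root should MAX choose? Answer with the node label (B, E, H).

C (MAX): max(-1, 9, 30) = 30
D (MAX): max(-22, 47, -37) = 47
B (MIN): min(30, 47, -27) = -27
F (MAX): max(43, 30, 16) = 43
G (MAX): max(50, 23, 20) = 50
E (MIN): min(43, 50, 49) = 43
I (MAX): max(-34, -13, -6) = -6
J (MAX): max(-38, 36, 29) = 36
H (MIN): min(-6, 36, 22) = -6
Root (MAX): max(-27, 43, -6) = 43
MAX picks the child with the highest value: E (value 43).

E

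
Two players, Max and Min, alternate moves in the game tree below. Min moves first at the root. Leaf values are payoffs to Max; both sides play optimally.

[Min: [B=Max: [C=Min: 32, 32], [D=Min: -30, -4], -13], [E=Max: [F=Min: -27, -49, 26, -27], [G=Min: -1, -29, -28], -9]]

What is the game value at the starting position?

C (Min): min(32, 32) = 32
D (Min): min(-30, -4) = -30
B (Max): max(32, -30, -13) = 32
F (Min): min(-27, -49, 26, -27) = -49
G (Min): min(-1, -29, -28) = -29
E (Max): max(-49, -29, -9) = -9
Root (Min): min(32, -9) = -9

-9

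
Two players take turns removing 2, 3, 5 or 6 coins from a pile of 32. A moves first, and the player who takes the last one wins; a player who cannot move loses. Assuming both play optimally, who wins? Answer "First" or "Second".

Second

Mark each pile size as W (mover wins) or L (mover loses):
i:   0  1  2  3  4  5  6  7  8  9 10 11 12 13 14 15 16 17 18 19 20 21 22 23 24 25 26 27 28 29 30 31 32
     L  L  W  W  W  W  W  W  L  L  W  W  W  W  W  W  L  L  W  W  W  W  W  W  L  L  W  W  W  W  W  W  L
Position 32 is L, so the second player wins.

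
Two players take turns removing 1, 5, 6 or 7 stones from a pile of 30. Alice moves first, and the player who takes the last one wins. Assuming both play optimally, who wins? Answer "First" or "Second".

First

Mark each pile size as W (mover wins) or L (mover loses):
i:   0  1  2  3  4  5  6  7  8  9 10 11 12 13 14 15 16 17 18 19 20 21 22 23 24 25 26 27 28 29 30
     L  W  L  W  L  W  W  W  W  W  W  W  L  W  L  W  L  W  W  W  W  W  W  W  L  W  L  W  L  W  W
Position 30 is W, so the first player wins.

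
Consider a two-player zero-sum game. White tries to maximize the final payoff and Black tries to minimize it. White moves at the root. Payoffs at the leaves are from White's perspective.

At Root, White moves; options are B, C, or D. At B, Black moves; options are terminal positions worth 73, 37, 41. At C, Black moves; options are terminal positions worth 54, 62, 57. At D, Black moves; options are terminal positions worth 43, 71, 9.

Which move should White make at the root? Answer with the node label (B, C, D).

B (Black): min(73, 37, 41) = 37
C (Black): min(54, 62, 57) = 54
D (Black): min(43, 71, 9) = 9
Root (White): max(37, 54, 9) = 54
White picks the child with the highest value: C (value 54).

C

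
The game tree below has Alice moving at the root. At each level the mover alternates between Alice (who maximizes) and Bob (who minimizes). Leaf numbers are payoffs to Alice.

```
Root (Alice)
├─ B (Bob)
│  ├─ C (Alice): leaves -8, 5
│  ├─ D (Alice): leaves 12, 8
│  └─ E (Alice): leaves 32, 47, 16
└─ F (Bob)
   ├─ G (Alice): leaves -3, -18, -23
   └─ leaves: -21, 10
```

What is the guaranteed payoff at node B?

5

C: max(-8, 5) = 5
D: max(12, 8) = 12
E: max(32, 47, 16) = 47
B: min(5, 12, 47) = 5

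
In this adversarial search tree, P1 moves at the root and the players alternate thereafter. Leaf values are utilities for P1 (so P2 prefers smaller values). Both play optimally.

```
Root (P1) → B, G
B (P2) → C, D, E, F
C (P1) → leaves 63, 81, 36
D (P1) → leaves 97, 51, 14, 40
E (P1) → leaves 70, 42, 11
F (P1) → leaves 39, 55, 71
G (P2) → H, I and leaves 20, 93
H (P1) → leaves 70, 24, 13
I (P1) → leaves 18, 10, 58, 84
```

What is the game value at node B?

70

C: max(63, 81, 36) = 81
D: max(97, 51, 14, 40) = 97
E: max(70, 42, 11) = 70
F: max(39, 55, 71) = 71
B: min(81, 97, 70, 71) = 70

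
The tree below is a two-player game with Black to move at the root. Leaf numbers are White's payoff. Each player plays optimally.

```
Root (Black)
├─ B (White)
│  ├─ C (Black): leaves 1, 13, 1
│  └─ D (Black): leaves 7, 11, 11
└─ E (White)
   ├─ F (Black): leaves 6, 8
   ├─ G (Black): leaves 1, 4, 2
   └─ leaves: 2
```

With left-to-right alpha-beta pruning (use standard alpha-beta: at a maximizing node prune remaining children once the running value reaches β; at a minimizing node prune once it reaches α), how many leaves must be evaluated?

10

C [α=-∞,β=+∞]: v=1
D [α=1,β=+∞]: v=7
B [α=-∞,β=+∞]: v=7
F [α=-∞,β=7]: v=6
G [α=6,β=7]: v=1 after child 1 ≤ α → α-cutoff, skip 2
E [α=-∞,β=7]: v=6
Root [α=-∞,β=+∞]: v=6
Leaves evaluated: 10 of 12.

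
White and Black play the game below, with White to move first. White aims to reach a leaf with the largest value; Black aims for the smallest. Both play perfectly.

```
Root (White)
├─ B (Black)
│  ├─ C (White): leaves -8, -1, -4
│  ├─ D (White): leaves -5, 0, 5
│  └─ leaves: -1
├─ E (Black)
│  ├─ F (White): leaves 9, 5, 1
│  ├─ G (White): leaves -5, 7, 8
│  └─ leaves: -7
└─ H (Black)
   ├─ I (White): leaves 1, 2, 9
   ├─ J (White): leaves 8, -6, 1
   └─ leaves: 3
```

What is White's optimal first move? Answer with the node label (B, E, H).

H

C (White): max(-8, -1, -4) = -1
D (White): max(-5, 0, 5) = 5
B (Black): min(-1, 5, -1) = -1
F (White): max(9, 5, 1) = 9
G (White): max(-5, 7, 8) = 8
E (Black): min(9, 8, -7) = -7
I (White): max(1, 2, 9) = 9
J (White): max(8, -6, 1) = 8
H (Black): min(9, 8, 3) = 3
Root (White): max(-1, -7, 3) = 3
White picks the child with the highest value: H (value 3).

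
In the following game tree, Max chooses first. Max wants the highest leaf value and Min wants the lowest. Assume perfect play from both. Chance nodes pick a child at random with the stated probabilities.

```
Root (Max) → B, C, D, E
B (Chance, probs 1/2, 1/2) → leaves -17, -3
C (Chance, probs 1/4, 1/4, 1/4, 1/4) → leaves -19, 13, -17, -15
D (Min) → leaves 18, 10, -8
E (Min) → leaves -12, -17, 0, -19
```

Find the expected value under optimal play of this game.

B (Chance): 1/2·-17 + 1/2·-3 = -10
C (Chance): 1/4·-19 + 1/4·13 + 1/4·-17 + 1/4·-15 = -9.5
D (Min): min(18, 10, -8) = -8
E (Min): min(-12, -17, 0, -19) = -19
Root (Max): max(-10, -9.5, -8, -19) = -8

-8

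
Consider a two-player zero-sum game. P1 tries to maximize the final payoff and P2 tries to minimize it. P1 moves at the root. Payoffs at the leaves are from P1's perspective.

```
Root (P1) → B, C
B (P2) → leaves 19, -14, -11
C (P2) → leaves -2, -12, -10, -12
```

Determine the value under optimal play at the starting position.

-12

B (P2): min(19, -14, -11) = -14
C (P2): min(-2, -12, -10, -12) = -12
Root (P1): max(-14, -12) = -12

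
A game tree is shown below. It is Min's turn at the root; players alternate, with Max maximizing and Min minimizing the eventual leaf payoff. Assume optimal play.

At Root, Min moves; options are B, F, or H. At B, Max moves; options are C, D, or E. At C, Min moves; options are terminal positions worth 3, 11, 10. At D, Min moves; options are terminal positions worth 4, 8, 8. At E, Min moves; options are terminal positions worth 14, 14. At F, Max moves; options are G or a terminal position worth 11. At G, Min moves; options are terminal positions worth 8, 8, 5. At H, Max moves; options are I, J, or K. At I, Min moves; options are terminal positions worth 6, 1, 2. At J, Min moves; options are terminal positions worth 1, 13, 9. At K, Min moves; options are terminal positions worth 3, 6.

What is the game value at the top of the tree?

3

C (Min): min(3, 11, 10) = 3
D (Min): min(4, 8, 8) = 4
E (Min): min(14, 14) = 14
B (Max): max(3, 4, 14) = 14
G (Min): min(8, 8, 5) = 5
F (Max): max(5, 11) = 11
I (Min): min(6, 1, 2) = 1
J (Min): min(1, 13, 9) = 1
K (Min): min(3, 6) = 3
H (Max): max(1, 1, 3) = 3
Root (Min): min(14, 11, 3) = 3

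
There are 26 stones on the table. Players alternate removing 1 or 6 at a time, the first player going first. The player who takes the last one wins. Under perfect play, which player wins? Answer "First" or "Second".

Positions where the player to move wins (W) vs loses (L):
i:   0  1  2  3  4  5  6  7  8  9 10 11 12 13 14 15 16 17 18 19 20 21 22 23 24 25 26
     L  W  L  W  L  W  W  L  W  L  W  L  W  W  L  W  L  W  L  W  W  L  W  L  W  L  W
Position 26 is W, so the first player wins.

First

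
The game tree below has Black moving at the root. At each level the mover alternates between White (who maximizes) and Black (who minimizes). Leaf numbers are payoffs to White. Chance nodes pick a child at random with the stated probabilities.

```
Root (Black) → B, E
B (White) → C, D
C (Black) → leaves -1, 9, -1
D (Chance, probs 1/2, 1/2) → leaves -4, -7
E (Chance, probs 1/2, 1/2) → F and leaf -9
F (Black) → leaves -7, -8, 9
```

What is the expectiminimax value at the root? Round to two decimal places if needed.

-8.5

C (Black): min(-1, 9, -1) = -1
D (Chance): 1/2·-4 + 1/2·-7 = -5.5
B (White): max(-1, -5.5) = -1
F (Black): min(-7, -8, 9) = -8
E (Chance): 1/2·-8 + 1/2·-9 = -8.5
Root (Black): min(-1, -8.5) = -8.5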